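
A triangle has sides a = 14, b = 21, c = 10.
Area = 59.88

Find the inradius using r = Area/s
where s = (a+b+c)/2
s = (14 + 21 + 10)/2 = 45/2 = 22.5
r = Area/s = 59.88/22.5 ≈ 2.66133

r = 2.661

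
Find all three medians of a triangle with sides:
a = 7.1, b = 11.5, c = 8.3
Median formula: m_a = ½√(2b² + 2c² − a²) (and cyclically). a² = 50.41, b² = 132.25, c² = 68.89.
m_a = ½√(2·132.25 + 2·68.89 − 50.41) = ½√351.87 ≈ ½·18.7582 ≈ 9.3791
m_b = ½√(2·50.41 + 2·68.89 − 132.25) = ½√106.35 ≈ ½·10.3126 ≈ 5.15631
m_c = ½√(2·50.41 + 2·132.25 − 68.89) = ½√296.43 ≈ ½·17.2171 ≈ 8.60857

m_a = 9.379, m_b = 5.156, m_c = 8.609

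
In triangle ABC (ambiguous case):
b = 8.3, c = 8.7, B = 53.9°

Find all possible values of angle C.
b/sin(B) = c/sin(C)  ⇒  sin(C) = c·sin(B)/b = 8.7·sin(53.9°)/8.3
sin(53.9°) ≈ 0.80799
sin(C) ≈ 8.7·0.80799/8.3 ≈ 7.02951/8.3 ≈ 0.846929
Candidate 1: C₁ = arcsin(0.846929) ≈ 57.8792°  →  A = 180° − 53.9° − 57.8792° ≈ 68.2208° > 0, valid
Candidate 2: C₂ = 180° − C₁ ≈ 122.121°  →  A = 180° − 53.9° − 122.121° ≈ 3.97922° > 0, valid

C = 57.88° or C = 122.1° (two solutions)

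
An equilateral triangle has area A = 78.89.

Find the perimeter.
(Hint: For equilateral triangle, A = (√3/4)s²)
A = (√3/4)s²  ⇒  s² = 4A/√3 = 4·78.89/√3 = 315.56/1.73205 ≈ 182.189
s ≈ √182.189 ≈ 13.4977
Perimeter = 3s ≈ 3·13.4977 ≈ 40.4932

Perimeter = 40.49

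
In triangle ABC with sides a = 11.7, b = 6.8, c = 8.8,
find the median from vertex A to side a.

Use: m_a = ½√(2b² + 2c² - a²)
m_a = ½√(2·6.8² + 2·8.8² − 11.7²) = ½√(2·46.24 + 2·77.44 − 136.89) = ½√(92.48 + 154.88 − 136.89) = ½√110.47
√110.47 ≈ 10.5105, so m_a ≈ 5.25524

m_a = 5.255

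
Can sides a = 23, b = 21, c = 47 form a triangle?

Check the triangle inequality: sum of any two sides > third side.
a + b vs c: 23 + 21 = 44 ≤ 47  ✗
a + c vs b: 23 + 47 = 70 > 21  ✓
b + c vs a: 21 + 47 = 68 > 23  ✓

No: 23 + 21 = 44 is not > 47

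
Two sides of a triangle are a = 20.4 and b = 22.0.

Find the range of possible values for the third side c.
Triangle inequality: |a − b| < c < a + b
|a − b| = |20.4 − 22.0| = 1.6
a + b = 20.4 + 22.0 = 42.4

1.6 < c < 42.4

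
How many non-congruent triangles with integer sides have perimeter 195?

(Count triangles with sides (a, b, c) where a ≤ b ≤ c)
Let a ≤ b ≤ c with a + b + c = 195. The only binding inequality is a + b > c, i.e. 195 − c > c, so c < 195/2; and c ≥ 195/3 since c is the largest side.
So 65 ≤ c ≤ 97. For each c, b runs from ⌈(195 − c)/2⌉ up to c (then a = 195 − b − c satisfies 1 ≤ a ≤ b automatically), giving c − ⌈(195 − c)/2⌉ + 1 choices.
Summing over c: 1 + 2 + 4 + 5 + … + 47 + 49  (33 terms, c = 65, …, 97) = 817
Check (closed form: nearest integer to p²/48 for even p, (p+3)²/48 for odd p): (195+3)²/48 = 198²/48 = 39204/48 ≈ 816.75 → 817

817 triangles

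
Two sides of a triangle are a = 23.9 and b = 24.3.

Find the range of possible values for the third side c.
Triangle inequality: |a − b| < c < a + b
|a − b| = |23.9 − 24.3| = 0.4
a + b = 23.9 + 24.3 = 48.2

0.4 < c < 48.2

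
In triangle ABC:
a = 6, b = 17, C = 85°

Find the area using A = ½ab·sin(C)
A = ½·a·b·sin(C) = ½·6·17·sin(85°)
sin(85°) ≈ 0.996195
A ≈ ½·102·0.996195 = 51·0.996195 ≈ 50.8059

Area = 50.81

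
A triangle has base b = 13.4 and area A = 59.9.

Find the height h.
A = ½·b·h  ⇒  h = 2A/b = 2·59.9/13.4 = 119.8/13.4 ≈ 8.9403

h = 8.94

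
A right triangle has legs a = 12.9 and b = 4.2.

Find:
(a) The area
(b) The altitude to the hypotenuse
(a) The legs are perpendicular, so Area = ½·a·b = ½·12.9·4.2 = ½·54.18 = 27.09
(b) Hypotenuse c = √(a² + b²) = √(166.41 + 17.64) = √184.05 ≈ 13.5665
    Area = ½·c·h_c  ⇒  h_c = 2·Area/c = 54.18/13.5665 ≈ 3.99366

Area = 27.09, h_c = 3.994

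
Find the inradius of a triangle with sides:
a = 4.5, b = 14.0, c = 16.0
r = Area/s where s is the semi-perimeter.
s = (4.5 + 14.0 + 16.0)/2 = 34.5/2 = 17.25
Area = √(s(s−a)(s−b)(s−c)) = √(17.25·12.75·3.25·1.25) ≈ √893.496 ≈ 29.8914
r ≈ 29.8914/17.25 ≈ 1.73284

r = 1.733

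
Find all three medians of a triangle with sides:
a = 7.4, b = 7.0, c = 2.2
Median formula: m_a = ½√(2b² + 2c² − a²) (and cyclically). a² = 54.76, b² = 49, c² = 4.84.
m_a = ½√(2·49 + 2·4.84 − 54.76) = ½√52.92 ≈ ½·7.27461 ≈ 3.63731
m_b = ½√(2·54.76 + 2·4.84 − 49) = ½√70.2 ≈ ½·8.37854 ≈ 4.18927
m_c = ½√(2·54.76 + 2·49 − 4.84) = ½√202.68 ≈ ½·14.2366 ≈ 7.11829

m_a = 3.637, m_b = 4.189, m_c = 7.118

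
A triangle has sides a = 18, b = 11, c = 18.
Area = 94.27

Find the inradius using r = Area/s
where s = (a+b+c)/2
s = (18 + 11 + 18)/2 = 47/2 = 23.5
r = Area/s = 94.27/23.5 ≈ 4.01149

r = 4.011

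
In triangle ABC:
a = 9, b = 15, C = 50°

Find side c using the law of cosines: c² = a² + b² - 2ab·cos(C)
c² = 9² + 15² − 2·9·15·cos(50°)
cos(50°) ≈ 0.642788
c² ≈ 81 + 225 − 270·(0.642788) ≈ 306 − 173.553 ≈ 132.447
c ≈ √132.447 ≈ 11.5086

c = 11.51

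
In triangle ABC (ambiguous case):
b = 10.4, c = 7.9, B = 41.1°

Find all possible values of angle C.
b/sin(B) = c/sin(C)  ⇒  sin(C) = c·sin(B)/b = 7.9·sin(41.1°)/10.4
sin(41.1°) ≈ 0.657375
sin(C) ≈ 7.9·0.657375/10.4 ≈ 5.19326/10.4 ≈ 0.499352
Candidate 1: C₁ = arcsin(0.499352) ≈ 29.9572°  →  A = 180° − 41.1° − 29.9572° ≈ 108.943° > 0, valid
Candidate 2: C₂ = 180° − C₁ ≈ 150.043°  →  A = 180° − 41.1° − 150.043° ≈ -11.1428° ≤ 0, not a valid triangle

C = 29.96° (one solution)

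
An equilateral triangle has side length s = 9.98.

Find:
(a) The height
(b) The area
(a) The height splits the triangle into two 30-60-90 halves: h = s·√3/2 = 9.98·1.73205/2 ≈ 17.2859/2 ≈ 8.64293
(b) Area = (√3/4)·s² = (√3/4)·9.98² = (√3/4)·99.6004 ≈ 0.433013·99.6004 ≈ 43.1282

Height = 8.643, Area = 43.13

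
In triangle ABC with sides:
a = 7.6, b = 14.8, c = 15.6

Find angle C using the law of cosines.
c² = a² + b² − 2ab·cos(C)  ⇒  cos(C) = (a² + b² − c²)/(2ab)
cos(C) = (7.6² + 14.8² − 15.6²)/(2·7.6·14.8) = (57.76 + 219.04 − 243.36)/224.96 = 33.44/224.96 ≈ 0.148649
C = arccos(0.148649) ≈ 81.4514°

C = 81.45°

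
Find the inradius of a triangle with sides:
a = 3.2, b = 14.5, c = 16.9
r = Area/s where s is the semi-perimeter.
s = (3.2 + 14.5 + 16.9)/2 = 34.6/2 = 17.3
Area = √(s(s−a)(s−b)(s−c)) = √(17.3·14.1·2.8·0.4) ≈ √273.202 ≈ 16.5288
r ≈ 16.5288/17.3 ≈ 0.955423

r = 0.9554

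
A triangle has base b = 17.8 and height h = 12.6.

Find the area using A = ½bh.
A = ½·b·h = ½·17.8·12.6 = ½·224.28 = 112.14

Area = 112.14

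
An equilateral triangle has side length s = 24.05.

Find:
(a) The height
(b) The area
(a) The height splits the triangle into two 30-60-90 halves: h = s·√3/2 = 24.05·1.73205/2 ≈ 41.6558/2 ≈ 20.8279
(b) Area = (√3/4)·s² = (√3/4)·24.05² = (√3/4)·578.4025 ≈ 0.433013·578.4025 ≈ 250.456

Height = 20.83, Area = 250.5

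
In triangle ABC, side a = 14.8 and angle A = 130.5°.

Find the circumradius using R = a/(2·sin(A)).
R = a/(2·sin(A)) = 14.8/(2·sin(130.5°))
sin(130.5°) ≈ 0.760406
R ≈ 14.8/(2·0.760406) = 14.8/1.52081 ≈ 9.73164

R = 9.732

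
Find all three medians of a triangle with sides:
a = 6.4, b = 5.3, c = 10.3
Median formula: m_a = ½√(2b² + 2c² − a²) (and cyclically). a² = 40.96, b² = 28.09, c² = 106.09.
m_a = ½√(2·28.09 + 2·106.09 − 40.96) = ½√227.4 ≈ ½·15.0798 ≈ 7.53989
m_b = ½√(2·40.96 + 2·106.09 − 28.09) = ½√266.01 ≈ ½·16.3098 ≈ 8.15491
m_c = ½√(2·40.96 + 2·28.09 − 106.09) = ½√32.01 ≈ ½·5.65774 ≈ 2.82887

m_a = 7.54, m_b = 8.155, m_c = 2.829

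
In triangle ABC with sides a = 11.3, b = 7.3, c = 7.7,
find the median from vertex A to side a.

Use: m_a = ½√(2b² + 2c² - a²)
m_a = ½√(2·7.3² + 2·7.7² − 11.3²) = ½√(2·53.29 + 2·59.29 − 127.69) = ½√(106.58 + 118.58 − 127.69) = ½√97.47
√97.47 ≈ 9.87269, so m_a ≈ 4.93634

m_a = 4.936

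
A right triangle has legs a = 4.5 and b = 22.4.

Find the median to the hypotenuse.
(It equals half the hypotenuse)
Hypotenuse c = √(a² + b²) = √(20.25 + 501.76) = √522.01 ≈ 22.8475
Median to hypotenuse = c/2 ≈ 22.8475/2 ≈ 11.4238

Median = 11.42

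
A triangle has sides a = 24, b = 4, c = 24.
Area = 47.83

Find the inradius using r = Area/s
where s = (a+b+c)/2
s = (24 + 4 + 24)/2 = 52/2 = 26
r = Area/s = 47.83/26 ≈ 1.83962

r = 1.84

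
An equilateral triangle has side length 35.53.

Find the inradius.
r = Area/s with s the semi-perimeter.
Area = (√3/4)·35.53² = (√3/4)·1262.3809 ≈ 0.433013·1262.3809 ≈ 546.627
s = 3·35.53/2 = 53.295
r ≈ 546.627/53.295 ≈ 10.2566
(Equivalently r = side/(2√3) = 35.53/3.4641 ≈ 10.2566.)

r = 10.26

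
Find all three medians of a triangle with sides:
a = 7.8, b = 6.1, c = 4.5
Median formula: m_a = ½√(2b² + 2c² − a²) (and cyclically). a² = 60.84, b² = 37.21, c² = 20.25.
m_a = ½√(2·37.21 + 2·20.25 − 60.84) = ½√54.08 ≈ ½·7.35391 ≈ 3.67696
m_b = ½√(2·60.84 + 2·20.25 − 37.21) = ½√124.97 ≈ ½·11.179 ≈ 5.5895
m_c = ½√(2·60.84 + 2·37.21 − 20.25) = ½√175.85 ≈ ½·13.2608 ≈ 6.63042

m_a = 3.677, m_b = 5.589, m_c = 6.63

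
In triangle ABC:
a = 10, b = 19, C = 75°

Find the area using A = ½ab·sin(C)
A = ½·a·b·sin(C) = ½·10·19·sin(75°)
sin(75°) ≈ 0.965926
A ≈ ½·190·0.965926 = 95·0.965926 ≈ 91.763

Area = 91.76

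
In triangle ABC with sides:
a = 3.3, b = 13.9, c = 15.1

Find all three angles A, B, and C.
Law of cosines for each angle (a² = 10.89, b² = 193.21, c² = 228.01):
cos(A) = (b² + c² − a²)/(2bc) = (193.21 + 228.01 − 10.89)/(2·13.9·15.1) = 410.33/419.78 ≈ 0.977488  ⇒  A ≈ 12.1804°
cos(B) = (a² + c² − b²)/(2ac) = (10.89 + 228.01 − 193.21)/(2·3.3·15.1) = 45.69/99.66 ≈ 0.458459  ⇒  B ≈ 62.7123°
cos(C) = (a² + b² − c²)/(2ab) = (10.89 + 193.21 − 228.01)/(2·3.3·13.9) = -23.91/91.74 ≈ -0.260628  ⇒  C ≈ 105.107°
Check: A + B + C ≈ 180°

A = 12.18°, B = 62.71°, C = 105.1°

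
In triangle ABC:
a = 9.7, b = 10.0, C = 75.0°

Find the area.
Two sides and the included angle (SAS): A = ½·a·b·sin(C) = ½·9.7·10.0·sin(75.0°)
sin(75.0°) ≈ 0.965926
A ≈ ½·97·0.965926 = 48.5·0.965926 ≈ 46.8474

Area = 46.85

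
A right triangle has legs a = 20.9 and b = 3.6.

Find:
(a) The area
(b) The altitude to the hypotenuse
(a) The legs are perpendicular, so Area = ½·a·b = ½·20.9·3.6 = ½·75.24 = 37.62
(b) Hypotenuse c = √(a² + b²) = √(436.81 + 12.96) = √449.77 ≈ 21.2078
    Area = ½·c·h_c  ⇒  h_c = 2·Area/c = 75.24/21.2078 ≈ 3.54775

Area = 37.62, h_c = 3.548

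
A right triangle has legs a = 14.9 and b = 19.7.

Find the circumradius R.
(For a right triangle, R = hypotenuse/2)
Hypotenuse c = √(a² + b²) = √(222.01 + 388.09) = √610.1 ≈ 24.7002
R = c/2 ≈ 24.7002/2 ≈ 12.3501

R = 12.35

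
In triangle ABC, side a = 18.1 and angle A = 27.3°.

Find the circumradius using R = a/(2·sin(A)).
R = a/(2·sin(A)) = 18.1/(2·sin(27.3°))
sin(27.3°) ≈ 0.45865
R ≈ 18.1/(2·0.45865) = 18.1/0.917299 ≈ 19.7318

R = 19.73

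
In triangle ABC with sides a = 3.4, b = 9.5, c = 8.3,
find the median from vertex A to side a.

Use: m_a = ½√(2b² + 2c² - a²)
m_a = ½√(2·9.5² + 2·8.3² − 3.4²) = ½√(2·90.25 + 2·68.89 − 11.56) = ½√(180.5 + 137.78 − 11.56) = ½√306.72
√306.72 ≈ 17.5134, so m_a ≈ 8.75671

m_a = 8.757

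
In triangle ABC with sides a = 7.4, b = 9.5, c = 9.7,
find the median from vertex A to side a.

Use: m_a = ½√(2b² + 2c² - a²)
m_a = ½√(2·9.5² + 2·9.7² − 7.4²) = ½√(2·90.25 + 2·94.09 − 54.76) = ½√(180.5 + 188.18 − 54.76) = ½√313.92
√313.92 ≈ 17.7178, so m_a ≈ 8.85889

m_a = 8.859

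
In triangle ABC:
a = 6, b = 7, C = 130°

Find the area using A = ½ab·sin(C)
A = ½·a·b·sin(C) = ½·6·7·sin(130°)
sin(130°) ≈ 0.766044
A ≈ ½·42·0.766044 = 21·0.766044 ≈ 16.0869

Area = 16.09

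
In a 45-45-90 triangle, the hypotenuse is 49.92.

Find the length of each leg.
In a 45-45-90 triangle hypotenuse = leg·√2, so leg = hypotenuse/√2.
Leg = 49.92/√2 ≈ 49.92/1.41421 ≈ 35.2988

Each leg = 35.3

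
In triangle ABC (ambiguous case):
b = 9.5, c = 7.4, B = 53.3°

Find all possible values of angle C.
b/sin(B) = c/sin(C)  ⇒  sin(C) = c·sin(B)/b = 7.4·sin(53.3°)/9.5
sin(53.3°) ≈ 0.801776
sin(C) ≈ 7.4·0.801776/9.5 ≈ 5.93314/9.5 ≈ 0.624541
Candidate 1: C₁ = arcsin(0.624541) ≈ 38.6485°  →  A = 180° − 53.3° − 38.6485° ≈ 88.0515° > 0, valid
Candidate 2: C₂ = 180° − C₁ ≈ 141.351°  →  A = 180° − 53.3° − 141.351° ≈ -14.6515° ≤ 0, not a valid triangle

C = 38.65° (one solution)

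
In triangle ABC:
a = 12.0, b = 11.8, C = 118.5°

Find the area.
Two sides and the included angle (SAS): A = ½·a·b·sin(C) = ½·12.0·11.8·sin(118.5°)
sin(118.5°) ≈ 0.878817
A ≈ ½·141.6·0.878817 = 70.8·0.878817 ≈ 62.2203

Area = 62.22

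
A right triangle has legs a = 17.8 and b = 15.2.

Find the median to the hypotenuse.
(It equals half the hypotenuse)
Hypotenuse c = √(a² + b²) = √(316.84 + 231.04) = √547.88 ≈ 23.4068
Median to hypotenuse = c/2 ≈ 23.4068/2 ≈ 11.7034

Median = 11.7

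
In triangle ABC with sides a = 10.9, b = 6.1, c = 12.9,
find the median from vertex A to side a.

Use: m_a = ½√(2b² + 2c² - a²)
m_a = ½√(2·6.1² + 2·12.9² − 10.9²) = ½√(2·37.21 + 2·166.41 − 118.81) = ½√(74.42 + 332.82 − 118.81) = ½√288.43
√288.43 ≈ 16.9832, so m_a ≈ 8.49161

m_a = 8.492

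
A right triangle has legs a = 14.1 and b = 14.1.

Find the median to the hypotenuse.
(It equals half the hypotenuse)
Hypotenuse c = √(a² + b²) = √(198.81 + 198.81) = √397.62 ≈ 19.9404
Median to hypotenuse = c/2 ≈ 19.9404/2 ≈ 9.97021

Median = 9.97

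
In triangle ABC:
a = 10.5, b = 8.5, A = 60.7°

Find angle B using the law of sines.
a/sin(A) = b/sin(B)  ⇒  sin(B) = b·sin(A)/a = 8.5·sin(60.7°)/10.5
sin(60.7°) ≈ 0.872069
sin(B) ≈ 8.5·0.872069/10.5 ≈ 7.41259/10.5 ≈ 0.705961
B = arcsin(0.705961) ≈ 44.9072°
(Since b ≤ a we need B ≤ A, so the obtuse alternative 180° − 44.9072° ≈ 135.093° is rejected.)

B = 44.91°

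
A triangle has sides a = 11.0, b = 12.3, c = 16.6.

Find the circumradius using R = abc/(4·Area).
First find the area with Heron's formula.
s = (11.0 + 12.3 + 16.6)/2 = 19.95
Area = √(s(s−a)(s−b)(s−c)) = √(19.95·8.95·7.65·3.35) ≈ √4575.85 ≈ 67.6451
abc = 11.0·12.3·16.6 = 2245.98
R = abc/(4·Area) ≈ 2245.98/(4·67.6451) = 2245.98/270.58 ≈ 8.30061

R = 8.301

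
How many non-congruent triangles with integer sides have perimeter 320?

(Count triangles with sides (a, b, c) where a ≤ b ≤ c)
Let a ≤ b ≤ c with a + b + c = 320. The only binding inequality is a + b > c, i.e. 320 − c > c, so c < 320/2; and c ≥ 320/3 since c is the largest side.
So 107 ≤ c ≤ 159. For each c, b runs from ⌈(320 − c)/2⌉ up to c (then a = 320 − b − c satisfies 1 ≤ a ≤ b automatically), giving c − ⌈(320 − c)/2⌉ + 1 choices.
Summing over c: 1 + 3 + 4 + 6 + … + 78 + 79  (53 terms, c = 107, …, 159) = 2133
Check (closed form: nearest integer to p²/48 for even p, (p+3)²/48 for odd p): 320²/48 = 102400/48 ≈ 2133.33 → 2133

2133 triangles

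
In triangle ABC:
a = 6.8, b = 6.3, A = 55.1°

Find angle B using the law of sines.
a/sin(A) = b/sin(B)  ⇒  sin(B) = b·sin(A)/a = 6.3·sin(55.1°)/6.8
sin(55.1°) ≈ 0.820152
sin(B) ≈ 6.3·0.820152/6.8 ≈ 5.16696/6.8 ≈ 0.759847
B = arcsin(0.759847) ≈ 49.4507°
(Since b ≤ a we need B ≤ A, so the obtuse alternative 180° − 49.4507° ≈ 130.549° is rejected.)

B = 49.45°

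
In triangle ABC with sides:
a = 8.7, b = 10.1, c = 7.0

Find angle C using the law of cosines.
c² = a² + b² − 2ab·cos(C)  ⇒  cos(C) = (a² + b² − c²)/(2ab)
cos(C) = (8.7² + 10.1² − 7.0²)/(2·8.7·10.1) = (75.69 + 102.01 − 49)/175.74 = 128.7/175.74 ≈ 0.732332
C = arccos(0.732332) ≈ 42.9178°

C = 42.92°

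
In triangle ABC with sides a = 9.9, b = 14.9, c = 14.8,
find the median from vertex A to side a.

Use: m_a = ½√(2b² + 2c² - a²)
m_a = ½√(2·14.9² + 2·14.8² − 9.9²) = ½√(2·222.01 + 2·219.04 − 98.01) = ½√(444.02 + 438.08 − 98.01) = ½√784.09
√784.09 ≈ 28.0016, so m_a ≈ 14.0008

m_a = 14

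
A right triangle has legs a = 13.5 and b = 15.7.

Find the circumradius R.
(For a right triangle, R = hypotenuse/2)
Hypotenuse c = √(a² + b²) = √(182.25 + 246.49) = √428.74 ≈ 20.706
R = c/2 ≈ 20.706/2 ≈ 10.353

R = 10.35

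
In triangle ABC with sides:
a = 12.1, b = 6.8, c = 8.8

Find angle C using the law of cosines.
c² = a² + b² − 2ab·cos(C)  ⇒  cos(C) = (a² + b² − c²)/(2ab)
cos(C) = (12.1² + 6.8² − 8.8²)/(2·12.1·6.8) = (146.41 + 46.24 − 77.44)/164.56 = 115.21/164.56 ≈ 0.700109
C = arccos(0.700109) ≈ 45.5642°

C = 45.56°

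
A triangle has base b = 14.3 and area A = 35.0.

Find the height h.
A = ½·b·h  ⇒  h = 2A/b = 2·35.0/14.3 = 70/14.3 ≈ 4.8951

h = 4.895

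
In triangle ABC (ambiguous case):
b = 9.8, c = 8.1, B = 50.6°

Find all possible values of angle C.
b/sin(B) = c/sin(C)  ⇒  sin(C) = c·sin(B)/b = 8.1·sin(50.6°)/9.8
sin(50.6°) ≈ 0.772734
sin(C) ≈ 8.1·0.772734/9.8 ≈ 6.25914/9.8 ≈ 0.638688
Candidate 1: C₁ = arcsin(0.638688) ≈ 39.6941°  →  A = 180° − 50.6° − 39.6941° ≈ 89.7059° > 0, valid
Candidate 2: C₂ = 180° − C₁ ≈ 140.306°  →  A = 180° − 50.6° − 140.306° ≈ -10.9059° ≤ 0, not a valid triangle

C = 39.69° (one solution)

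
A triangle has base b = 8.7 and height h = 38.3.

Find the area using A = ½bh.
A = ½·b·h = ½·8.7·38.3 = ½·333.21 = 166.605

Area = 166.605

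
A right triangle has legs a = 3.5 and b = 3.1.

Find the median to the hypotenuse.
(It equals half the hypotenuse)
Hypotenuse c = √(a² + b²) = √(12.25 + 9.61) = √21.86 ≈ 4.67547
Median to hypotenuse = c/2 ≈ 4.67547/2 ≈ 2.33773

Median = 2.338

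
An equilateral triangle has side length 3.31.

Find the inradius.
r = Area/s with s the semi-perimeter.
Area = (√3/4)·3.31² = (√3/4)·10.9561 ≈ 0.433013·10.9561 ≈ 4.74413
s = 3·3.31/2 = 4.965
r ≈ 4.74413/4.965 ≈ 0.955515
(Equivalently r = side/(2√3) = 3.31/3.4641 ≈ 0.955515.)

r = 0.9555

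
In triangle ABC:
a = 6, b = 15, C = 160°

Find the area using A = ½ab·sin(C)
A = ½·a·b·sin(C) = ½·6·15·sin(160°)
sin(160°) ≈ 0.34202
A ≈ ½·90·0.34202 = 45·0.34202 ≈ 15.3909

Area = 15.39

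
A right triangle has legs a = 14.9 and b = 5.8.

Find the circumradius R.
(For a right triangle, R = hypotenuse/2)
Hypotenuse c = √(a² + b²) = √(222.01 + 33.64) = √255.65 ≈ 15.9891
R = c/2 ≈ 15.9891/2 ≈ 7.99453

R = 7.995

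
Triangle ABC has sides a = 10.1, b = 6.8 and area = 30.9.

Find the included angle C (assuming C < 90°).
Area = ½·a·b·sin(C)  ⇒  sin(C) = 2·Area/(a·b) = 2·30.9/(10.1·6.8) = 61.8/68.68 ≈ 0.899825
C = arcsin(0.899825) ≈ 64.1351° (taking the acute solution since C < 90°)

C = 64.14°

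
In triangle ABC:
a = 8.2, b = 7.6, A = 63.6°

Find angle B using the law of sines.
a/sin(A) = b/sin(B)  ⇒  sin(B) = b·sin(A)/a = 7.6·sin(63.6°)/8.2
sin(63.6°) ≈ 0.895712
sin(B) ≈ 7.6·0.895712/8.2 ≈ 6.80741/8.2 ≈ 0.830172
B = arcsin(0.830172) ≈ 56.1164°
(Since b ≤ a we need B ≤ A, so the obtuse alternative 180° − 56.1164° ≈ 123.884° is rejected.)

B = 56.12°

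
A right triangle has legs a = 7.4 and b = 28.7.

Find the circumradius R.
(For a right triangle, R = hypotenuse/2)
Hypotenuse c = √(a² + b²) = √(54.76 + 823.69) = √878.45 ≈ 29.6387
R = c/2 ≈ 29.6387/2 ≈ 14.8193

R = 14.82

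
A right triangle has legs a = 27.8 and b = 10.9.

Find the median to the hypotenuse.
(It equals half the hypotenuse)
Hypotenuse c = √(a² + b²) = √(772.84 + 118.81) = √891.65 ≈ 29.8605
Median to hypotenuse = c/2 ≈ 29.8605/2 ≈ 14.9303

Median = 14.93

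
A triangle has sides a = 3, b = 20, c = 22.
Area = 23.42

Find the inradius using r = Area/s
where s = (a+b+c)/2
s = (3 + 20 + 22)/2 = 45/2 = 22.5
r = Area/s = 23.42/22.5 ≈ 1.04089

r = 1.041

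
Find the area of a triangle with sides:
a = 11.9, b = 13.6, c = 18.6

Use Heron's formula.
s = (11.9 + 13.6 + 18.6)/2 = 44.1/2 = 22.05
s − a = 10.15, s − b = 8.45, s − c = 3.45
s(s−a)(s−b)(s−c) = 22.05·10.15·8.45·3.45 ≈ 6524.55
Area = √6524.55 ≈ 80.7747

Area = 80.77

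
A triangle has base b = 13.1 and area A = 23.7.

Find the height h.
A = ½·b·h  ⇒  h = 2A/b = 2·23.7/13.1 = 47.4/13.1 ≈ 3.61832

h = 3.618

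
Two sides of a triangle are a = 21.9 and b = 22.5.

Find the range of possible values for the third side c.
Triangle inequality: |a − b| < c < a + b
|a − b| = |21.9 − 22.5| = 0.6
a + b = 21.9 + 22.5 = 44.4

0.6 < c < 44.4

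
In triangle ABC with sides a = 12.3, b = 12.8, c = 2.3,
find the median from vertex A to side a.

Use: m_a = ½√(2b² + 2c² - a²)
m_a = ½√(2·12.8² + 2·2.3² − 12.3²) = ½√(2·163.84 + 2·5.29 − 151.29) = ½√(327.68 + 10.58 − 151.29) = ½√186.97
√186.97 ≈ 13.6737, so m_a ≈ 6.83685

m_a = 6.837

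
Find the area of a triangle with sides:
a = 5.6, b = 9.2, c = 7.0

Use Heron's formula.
s = (5.6 + 9.2 + 7.0)/2 = 21.8/2 = 10.9
s − a = 5.3, s − b = 1.7, s − c = 3.9
s(s−a)(s−b)(s−c) = 10.9·5.3·1.7·3.9 ≈ 383.015
Area = √383.015 ≈ 19.5708

Area = 19.57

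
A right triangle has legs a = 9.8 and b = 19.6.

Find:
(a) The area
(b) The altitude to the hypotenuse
(a) The legs are perpendicular, so Area = ½·a·b = ½·9.8·19.6 = ½·192.08 = 96.04
(b) Hypotenuse c = √(a² + b²) = √(96.04 + 384.16) = √480.2 ≈ 21.9135
    Area = ½·c·h_c  ⇒  h_c = 2·Area/c = 192.08/21.9135 ≈ 8.76539

Area = 96.04, h_c = 8.765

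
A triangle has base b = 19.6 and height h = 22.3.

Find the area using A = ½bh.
A = ½·b·h = ½·19.6·22.3 = ½·437.08 = 218.54

Area = 218.54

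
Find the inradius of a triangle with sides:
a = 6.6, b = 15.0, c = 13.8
r = Area/s where s is the semi-perimeter.
s = (6.6 + 15.0 + 13.8)/2 = 35.4/2 = 17.7
Area = √(s(s−a)(s−b)(s−c)) = √(17.7·11.1·2.7·3.9) ≈ √2068.83 ≈ 45.4844
r ≈ 45.4844/17.7 ≈ 2.56974

r = 2.57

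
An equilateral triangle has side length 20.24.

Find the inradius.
r = Area/s with s the semi-perimeter.
Area = (√3/4)·20.24² = (√3/4)·409.6576 ≈ 0.433013·409.6576 ≈ 177.387
s = 3·20.24/2 = 30.36
r ≈ 177.387/30.36 ≈ 5.84278
(Equivalently r = side/(2√3) = 20.24/3.4641 ≈ 5.84278.)

r = 5.843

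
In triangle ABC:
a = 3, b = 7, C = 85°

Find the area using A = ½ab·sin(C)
A = ½·a·b·sin(C) = ½·3·7·sin(85°)
sin(85°) ≈ 0.996195
A ≈ ½·21·0.996195 = 10.5·0.996195 ≈ 10.46

Area = 10.46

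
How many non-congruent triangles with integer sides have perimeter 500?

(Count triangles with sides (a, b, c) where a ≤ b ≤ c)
Let a ≤ b ≤ c with a + b + c = 500. The only binding inequality is a + b > c, i.e. 500 − c > c, so c < 500/2; and c ≥ 500/3 since c is the largest side.
So 167 ≤ c ≤ 249. For each c, b runs from ⌈(500 − c)/2⌉ up to c (then a = 500 − b − c satisfies 1 ≤ a ≤ b automatically), giving c − ⌈(500 − c)/2⌉ + 1 choices.
Summing over c: 1 + 3 + 4 + 6 + … + 123 + 124  (83 terms, c = 167, …, 249) = 5208
Check (closed form: nearest integer to p²/48 for even p, (p+3)²/48 for odd p): 500²/48 = 250000/48 ≈ 5208.33 → 5208

5208 triangles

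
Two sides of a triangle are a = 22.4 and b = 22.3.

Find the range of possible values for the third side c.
Triangle inequality: |a − b| < c < a + b
|a − b| = |22.4 − 22.3| = 0.1
a + b = 22.4 + 22.3 = 44.7

0.1 < c < 44.7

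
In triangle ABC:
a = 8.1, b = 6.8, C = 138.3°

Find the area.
Two sides and the included angle (SAS): A = ½·a·b·sin(C) = ½·8.1·6.8·sin(138.3°)
sin(138.3°) ≈ 0.66523
A ≈ ½·55.08·0.66523 = 27.54·0.66523 ≈ 18.3204

Area = 18.32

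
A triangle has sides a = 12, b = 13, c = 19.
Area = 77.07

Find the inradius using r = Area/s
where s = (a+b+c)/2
s = (12 + 13 + 19)/2 = 44/2 = 22
r = Area/s = 77.07/22 ≈ 3.50318

r = 3.503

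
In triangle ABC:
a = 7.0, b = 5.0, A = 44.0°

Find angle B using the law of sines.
a/sin(A) = b/sin(B)  ⇒  sin(B) = b·sin(A)/a = 5.0·sin(44.0°)/7.0
sin(44.0°) ≈ 0.694658
sin(B) ≈ 5.0·0.694658/7.0 ≈ 3.47329/7.0 ≈ 0.496185
B = arcsin(0.496185) ≈ 29.7479°
(Since b ≤ a we need B ≤ A, so the obtuse alternative 180° − 29.7479° ≈ 150.252° is rejected.)

B = 29.75°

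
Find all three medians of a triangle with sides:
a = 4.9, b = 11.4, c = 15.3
Median formula: m_a = ½√(2b² + 2c² − a²) (and cyclically). a² = 24.01, b² = 129.96, c² = 234.09.
m_a = ½√(2·129.96 + 2·234.09 − 24.01) = ½√704.09 ≈ ½·26.5347 ≈ 13.2673
m_b = ½√(2·24.01 + 2·234.09 − 129.96) = ½√386.24 ≈ ½·19.653 ≈ 9.82649
m_c = ½√(2·24.01 + 2·129.96 − 234.09) = ½√73.85 ≈ ½·8.5936 ≈ 4.2968

m_a = 13.27, m_b = 9.826, m_c = 4.297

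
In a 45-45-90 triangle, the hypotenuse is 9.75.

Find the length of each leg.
In a 45-45-90 triangle hypotenuse = leg·√2, so leg = hypotenuse/√2.
Leg = 9.75/√2 ≈ 9.75/1.41421 ≈ 6.89429

Each leg = 6.894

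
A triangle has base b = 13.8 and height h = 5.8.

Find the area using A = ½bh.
A = ½·b·h = ½·13.8·5.8 = ½·80.04 = 40.02

Area = 40.02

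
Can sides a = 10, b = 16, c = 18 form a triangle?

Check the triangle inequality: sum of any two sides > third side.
a + b vs c: 10 + 16 = 26 > 18  ✓
a + c vs b: 10 + 18 = 28 > 16  ✓
b + c vs a: 16 + 18 = 34 > 10  ✓

Yes, triangle inequality satisfied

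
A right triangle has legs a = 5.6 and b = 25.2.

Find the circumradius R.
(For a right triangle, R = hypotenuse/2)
Hypotenuse c = √(a² + b²) = √(31.36 + 635.04) = √666.4 ≈ 25.8147
R = c/2 ≈ 25.8147/2 ≈ 12.9074

R = 12.91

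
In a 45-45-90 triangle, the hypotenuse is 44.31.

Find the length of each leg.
In a 45-45-90 triangle hypotenuse = leg·√2, so leg = hypotenuse/√2.
Leg = 44.31/√2 ≈ 44.31/1.41421 ≈ 31.3319

Each leg = 31.33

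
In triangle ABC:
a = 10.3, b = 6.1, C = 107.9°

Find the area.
Two sides and the included angle (SAS): A = ½·a·b·sin(C) = ½·10.3·6.1·sin(107.9°)
sin(107.9°) ≈ 0.951594
A ≈ ½·62.83·0.951594 = 31.415·0.951594 ≈ 29.8943

Area = 29.89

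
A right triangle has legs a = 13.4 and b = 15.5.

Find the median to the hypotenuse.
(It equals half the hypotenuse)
Hypotenuse c = √(a² + b²) = √(179.56 + 240.25) = √419.81 ≈ 20.4893
Median to hypotenuse = c/2 ≈ 20.4893/2 ≈ 10.2446

Median = 10.24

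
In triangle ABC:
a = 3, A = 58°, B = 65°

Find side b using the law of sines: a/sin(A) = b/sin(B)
a/sin(A) = b/sin(B)  ⇒  b = a·sin(B)/sin(A) = 3·sin(65°)/sin(58°)
sin(65°) ≈ 0.906308, sin(58°) ≈ 0.848048
b ≈ 3·0.906308/0.848048 ≈ 2.71892/0.848048 ≈ 3.2061

b = 3.206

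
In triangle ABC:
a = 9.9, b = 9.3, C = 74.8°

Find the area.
Two sides and the included angle (SAS): A = ½·a·b·sin(C) = ½·9.9·9.3·sin(74.8°)
sin(74.8°) ≈ 0.965016
A ≈ ½·92.07·0.965016 = 46.035·0.965016 ≈ 44.4245

Area = 44.42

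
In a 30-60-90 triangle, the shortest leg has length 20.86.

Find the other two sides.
In a 30-60-90 triangle the sides are in ratio 1 : √3 : 2 (short leg : long leg : hypotenuse).
Long leg = 20.86·√3 ≈ 20.86·1.73205 ≈ 36.1306
Hypotenuse = 2·20.86 = 41.72

Long leg = 20.86√3 = 36.13, Hypotenuse = 41.72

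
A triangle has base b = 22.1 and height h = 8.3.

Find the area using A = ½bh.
A = ½·b·h = ½·22.1·8.3 = ½·183.43 = 91.715

Area = 91.715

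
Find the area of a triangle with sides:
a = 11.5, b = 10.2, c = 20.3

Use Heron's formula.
s = (11.5 + 10.2 + 20.3)/2 = 42/2 = 21
s − a = 9.5, s − b = 10.8, s − c = 0.7
s(s−a)(s−b)(s−c) = 21·9.5·10.8·0.7 ≈ 1508.22
Area = √1508.22 ≈ 38.8358

Area = 38.84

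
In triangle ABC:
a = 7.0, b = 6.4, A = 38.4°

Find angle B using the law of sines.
a/sin(A) = b/sin(B)  ⇒  sin(B) = b·sin(A)/a = 6.4·sin(38.4°)/7.0
sin(38.4°) ≈ 0.621148
sin(B) ≈ 6.4·0.621148/7.0 ≈ 3.97535/7.0 ≈ 0.567907
B = arcsin(0.567907) ≈ 34.6044°
(Since b ≤ a we need B ≤ A, so the obtuse alternative 180° − 34.6044° ≈ 145.396° is rejected.)

B = 34.6°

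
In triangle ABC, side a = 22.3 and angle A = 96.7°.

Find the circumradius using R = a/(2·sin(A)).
R = a/(2·sin(A)) = 22.3/(2·sin(96.7°))
sin(96.7°) ≈ 0.993171
R ≈ 22.3/(2·0.993171) = 22.3/1.98634 ≈ 11.2267

R = 11.23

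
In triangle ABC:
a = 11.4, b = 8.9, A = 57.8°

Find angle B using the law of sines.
a/sin(A) = b/sin(B)  ⇒  sin(B) = b·sin(A)/a = 8.9·sin(57.8°)/11.4
sin(57.8°) ≈ 0.846193
sin(B) ≈ 8.9·0.846193/11.4 ≈ 7.53112/11.4 ≈ 0.660624
B = arcsin(0.660624) ≈ 41.3475°
(Since b ≤ a we need B ≤ A, so the obtuse alternative 180° − 41.3475° ≈ 138.652° is rejected.)

B = 41.35°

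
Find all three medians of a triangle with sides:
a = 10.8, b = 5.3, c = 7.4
Median formula: m_a = ½√(2b² + 2c² − a²) (and cyclically). a² = 116.64, b² = 28.09, c² = 54.76.
m_a = ½√(2·28.09 + 2·54.76 − 116.64) = ½√49.06 ≈ ½·7.00428 ≈ 3.50214
m_b = ½√(2·116.64 + 2·54.76 − 28.09) = ½√314.71 ≈ ½·17.7401 ≈ 8.87003
m_c = ½√(2·116.64 + 2·28.09 − 54.76) = ½√234.7 ≈ ½·15.3199 ≈ 7.65996

m_a = 3.502, m_b = 8.87, m_c = 7.66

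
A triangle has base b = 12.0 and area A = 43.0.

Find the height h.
A = ½·b·h  ⇒  h = 2A/b = 2·43.0/12.0 = 86/12.0 ≈ 7.16667

h = 7.167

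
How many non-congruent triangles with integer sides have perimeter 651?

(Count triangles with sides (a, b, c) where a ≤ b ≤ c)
Let a ≤ b ≤ c with a + b + c = 651. The only binding inequality is a + b > c, i.e. 651 − c > c, so c < 651/2; and c ≥ 651/3 since c is the largest side.
So 217 ≤ c ≤ 325. For each c, b runs from ⌈(651 − c)/2⌉ up to c (then a = 651 − b − c satisfies 1 ≤ a ≤ b automatically), giving c − ⌈(651 − c)/2⌉ + 1 choices.
Summing over c: 1 + 2 + 4 + 5 + … + 161 + 163  (109 terms, c = 217, …, 325) = 8911
Check (closed form: nearest integer to p²/48 for even p, (p+3)²/48 for odd p): (651+3)²/48 = 654²/48 = 427716/48 ≈ 8910.75 → 8911

8911 triangles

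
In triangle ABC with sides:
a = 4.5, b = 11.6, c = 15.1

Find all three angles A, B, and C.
Law of cosines for each angle (a² = 20.25, b² = 134.56, c² = 228.01):
cos(A) = (b² + c² − a²)/(2bc) = (134.56 + 228.01 − 20.25)/(2·11.6·15.1) = 342.32/350.32 ≈ 0.977164  ⇒  A ≈ 12.2682°
cos(B) = (a² + c² − b²)/(2ac) = (20.25 + 228.01 − 134.56)/(2·4.5·15.1) = 113.7/135.9 ≈ 0.836645  ⇒  B ≈ 33.2125°
cos(C) = (a² + b² − c²)/(2ab) = (20.25 + 134.56 − 228.01)/(2·4.5·11.6) = -73.2/104.4 ≈ -0.701149  ⇒  C ≈ 134.519°
Check: A + B + C ≈ 180°

A = 12.27°, B = 33.21°, C = 134.5°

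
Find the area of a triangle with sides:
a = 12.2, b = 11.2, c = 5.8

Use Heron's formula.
s = (12.2 + 11.2 + 5.8)/2 = 29.2/2 = 14.6
s − a = 2.4, s − b = 3.4, s − c = 8.8
s(s−a)(s−b)(s−c) = 14.6·2.4·3.4·8.8 ≈ 1048.4
Area = √1048.4 ≈ 32.379

Area = 32.38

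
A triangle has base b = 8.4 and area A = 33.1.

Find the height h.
A = ½·b·h  ⇒  h = 2A/b = 2·33.1/8.4 = 66.2/8.4 ≈ 7.88095

h = 7.881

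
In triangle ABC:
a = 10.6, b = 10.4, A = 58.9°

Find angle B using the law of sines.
a/sin(A) = b/sin(B)  ⇒  sin(B) = b·sin(A)/a = 10.4·sin(58.9°)/10.6
sin(58.9°) ≈ 0.856267
sin(B) ≈ 10.4·0.856267/10.6 ≈ 8.90518/10.6 ≈ 0.840111
B = arcsin(0.840111) ≈ 57.1519°
(Since b ≤ a we need B ≤ A, so the obtuse alternative 180° − 57.1519° ≈ 122.848° is rejected.)

B = 57.15°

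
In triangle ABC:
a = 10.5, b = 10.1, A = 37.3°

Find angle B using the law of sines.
a/sin(A) = b/sin(B)  ⇒  sin(B) = b·sin(A)/a = 10.1·sin(37.3°)/10.5
sin(37.3°) ≈ 0.605988
sin(B) ≈ 10.1·0.605988/10.5 ≈ 6.12048/10.5 ≈ 0.582903
B = arcsin(0.582903) ≈ 35.655°
(Since b ≤ a we need B ≤ A, so the obtuse alternative 180° − 35.655° ≈ 144.345° is rejected.)

B = 35.65°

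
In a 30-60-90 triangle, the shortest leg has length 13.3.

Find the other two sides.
In a 30-60-90 triangle the sides are in ratio 1 : √3 : 2 (short leg : long leg : hypotenuse).
Long leg = 13.3·√3 ≈ 13.3·1.73205 ≈ 23.0363
Hypotenuse = 2·13.3 = 26.6

Long leg = 13.3√3 = 23.04, Hypotenuse = 26.6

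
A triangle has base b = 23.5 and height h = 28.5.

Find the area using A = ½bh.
A = ½·b·h = ½·23.5·28.5 = ½·669.75 = 334.875

Area = 334.875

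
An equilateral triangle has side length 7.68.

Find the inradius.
r = Area/s with s the semi-perimeter.
Area = (√3/4)·7.68² = (√3/4)·58.9824 ≈ 0.433013·58.9824 ≈ 25.5401
s = 3·7.68/2 = 11.52
r ≈ 25.5401/11.52 ≈ 2.21703
(Equivalently r = side/(2√3) = 7.68/3.4641 ≈ 2.21703.)

r = 2.217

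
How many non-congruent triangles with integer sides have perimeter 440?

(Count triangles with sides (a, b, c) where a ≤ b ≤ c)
Let a ≤ b ≤ c with a + b + c = 440. The only binding inequality is a + b > c, i.e. 440 − c > c, so c < 440/2; and c ≥ 440/3 since c is the largest side.
So 147 ≤ c ≤ 219. For each c, b runs from ⌈(440 − c)/2⌉ up to c (then a = 440 − b − c satisfies 1 ≤ a ≤ b automatically), giving c − ⌈(440 − c)/2⌉ + 1 choices.
Summing over c: 1 + 3 + 4 + 6 + … + 108 + 109  (73 terms, c = 147, …, 219) = 4033
Check (closed form: nearest integer to p²/48 for even p, (p+3)²/48 for odd p): 440²/48 = 193600/48 ≈ 4033.33 → 4033

4033 triangles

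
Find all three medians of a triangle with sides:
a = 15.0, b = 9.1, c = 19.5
Median formula: m_a = ½√(2b² + 2c² − a²) (and cyclically). a² = 225, b² = 82.81, c² = 380.25.
m_a = ½√(2·82.81 + 2·380.25 − 225) = ½√701.12 ≈ ½·26.4787 ≈ 13.2393
m_b = ½√(2·225 + 2·380.25 − 82.81) = ½√1127.69 ≈ ½·33.5811 ≈ 16.7905
m_c = ½√(2·225 + 2·82.81 − 380.25) = ½√235.37 ≈ ½·15.3418 ≈ 7.67089

m_a = 13.24, m_b = 16.79, m_c = 7.671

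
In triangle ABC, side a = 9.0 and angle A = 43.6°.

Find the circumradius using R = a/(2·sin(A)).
R = a/(2·sin(A)) = 9.0/(2·sin(43.6°))
sin(43.6°) ≈ 0.68962
R ≈ 9.0/(2·0.68962) = 9.0/1.37924 ≈ 6.52534

R = 6.525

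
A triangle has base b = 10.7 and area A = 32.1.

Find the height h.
A = ½·b·h  ⇒  h = 2A/b = 2·32.1/10.7 = 64.2/10.7 ≈ 6

h = 6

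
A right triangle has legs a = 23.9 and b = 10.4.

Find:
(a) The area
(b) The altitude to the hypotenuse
(a) The legs are perpendicular, so Area = ½·a·b = ½·23.9·10.4 = ½·248.56 = 124.28
(b) Hypotenuse c = √(a² + b²) = √(571.21 + 108.16) = √679.37 ≈ 26.0647
    Area = ½·c·h_c  ⇒  h_c = 2·Area/c = 248.56/26.0647 ≈ 9.53626

Area = 124.28, h_c = 9.536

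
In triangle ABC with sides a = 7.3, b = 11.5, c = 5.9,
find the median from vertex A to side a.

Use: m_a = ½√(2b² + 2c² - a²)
m_a = ½√(2·11.5² + 2·5.9² − 7.3²) = ½√(2·132.25 + 2·34.81 − 53.29) = ½√(264.5 + 69.62 − 53.29) = ½√280.83
√280.83 ≈ 16.758, so m_a ≈ 8.37899

m_a = 8.379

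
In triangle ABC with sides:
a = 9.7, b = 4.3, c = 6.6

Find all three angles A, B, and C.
Law of cosines for each angle (a² = 94.09, b² = 18.49, c² = 43.56):
cos(A) = (b² + c² − a²)/(2bc) = (18.49 + 43.56 − 94.09)/(2·4.3·6.6) = -32.04/56.76 ≈ -0.564482  ⇒  A ≈ 124.366°
cos(B) = (a² + c² − b²)/(2ac) = (94.09 + 43.56 − 18.49)/(2·9.7·6.6) = 119.16/128.04 ≈ 0.930647  ⇒  B ≈ 21.4642°
cos(C) = (a² + b² − c²)/(2ab) = (94.09 + 18.49 − 43.56)/(2·9.7·4.3) = 69.02/83.42 ≈ 0.82738  ⇒  C ≈ 34.1695°
Check: A + B + C ≈ 180°

A = 124.4°, B = 21.46°, C = 34.17°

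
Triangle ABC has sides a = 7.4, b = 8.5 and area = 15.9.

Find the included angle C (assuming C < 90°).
Area = ½·a·b·sin(C)  ⇒  sin(C) = 2·Area/(a·b) = 2·15.9/(7.4·8.5) = 31.8/62.9 ≈ 0.505564
C = arcsin(0.505564) ≈ 30.3688° (taking the acute solution since C < 90°)

C = 30.37°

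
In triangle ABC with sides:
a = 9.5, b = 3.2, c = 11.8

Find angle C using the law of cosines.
c² = a² + b² − 2ab·cos(C)  ⇒  cos(C) = (a² + b² − c²)/(2ab)
cos(C) = (9.5² + 3.2² − 11.8²)/(2·9.5·3.2) = (90.25 + 10.24 − 139.24)/60.8 = -38.75/60.8 ≈ -0.637336
C = arccos(-0.637336) ≈ 129.593°

C = 129.6°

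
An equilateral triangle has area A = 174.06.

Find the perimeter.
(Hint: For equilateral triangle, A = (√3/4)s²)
A = (√3/4)s²  ⇒  s² = 4A/√3 = 4·174.06/√3 = 696.24/1.73205 ≈ 401.974
s ≈ √401.974 ≈ 20.0493
Perimeter = 3s ≈ 3·20.0493 ≈ 60.1479

Perimeter = 60.15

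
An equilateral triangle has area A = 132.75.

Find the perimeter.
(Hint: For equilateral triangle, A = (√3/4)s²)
A = (√3/4)s²  ⇒  s² = 4A/√3 = 4·132.75/√3 = 531/1.73205 ≈ 306.573
s ≈ √306.573 ≈ 17.5092
Perimeter = 3s ≈ 3·17.5092 ≈ 52.5277

Perimeter = 52.53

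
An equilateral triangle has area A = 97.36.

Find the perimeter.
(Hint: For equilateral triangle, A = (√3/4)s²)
A = (√3/4)s²  ⇒  s² = 4A/√3 = 4·97.36/√3 = 389.44/1.73205 ≈ 224.843
s ≈ √224.843 ≈ 14.9948
Perimeter = 3s ≈ 3·14.9948 ≈ 44.9843

Perimeter = 44.98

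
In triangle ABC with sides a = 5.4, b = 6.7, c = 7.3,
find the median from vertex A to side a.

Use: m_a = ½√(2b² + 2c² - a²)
m_a = ½√(2·6.7² + 2·7.3² − 5.4²) = ½√(2·44.89 + 2·53.29 − 29.16) = ½√(89.78 + 106.58 − 29.16) = ½√167.2
√167.2 ≈ 12.9306, so m_a ≈ 6.46529

m_a = 6.465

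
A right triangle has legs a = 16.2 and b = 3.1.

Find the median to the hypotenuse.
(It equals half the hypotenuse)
Hypotenuse c = √(a² + b²) = √(262.44 + 9.61) = √272.05 ≈ 16.4939
Median to hypotenuse = c/2 ≈ 16.4939/2 ≈ 8.24697

Median = 8.247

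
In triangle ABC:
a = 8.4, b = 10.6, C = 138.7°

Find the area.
Two sides and the included angle (SAS): A = ½·a·b·sin(C) = ½·8.4·10.6·sin(138.7°)
sin(138.7°) ≈ 0.660002
A ≈ ½·89.04·0.660002 = 44.52·0.660002 ≈ 29.3833

Area = 29.38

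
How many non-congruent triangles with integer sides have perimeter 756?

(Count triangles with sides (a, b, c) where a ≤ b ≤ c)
Let a ≤ b ≤ c with a + b + c = 756. The only binding inequality is a + b > c, i.e. 756 − c > c, so c < 756/2; and c ≥ 756/3 since c is the largest side.
So 252 ≤ c ≤ 377. For each c, b runs from ⌈(756 − c)/2⌉ up to c (then a = 756 − b − c satisfies 1 ≤ a ≤ b automatically), giving c − ⌈(756 − c)/2⌉ + 1 choices.
Summing over c: 1 + 2 + 4 + 5 + … + 187 + 188  (126 terms, c = 252, …, 377) = 11907
Check (closed form: nearest integer to p²/48 for even p, (p+3)²/48 for odd p): 756²/48 = 571536/48 ≈ 11907.00 → 11907

11907 triangles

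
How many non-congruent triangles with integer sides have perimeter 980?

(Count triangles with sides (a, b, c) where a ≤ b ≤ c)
Let a ≤ b ≤ c with a + b + c = 980. The only binding inequality is a + b > c, i.e. 980 − c > c, so c < 980/2; and c ≥ 980/3 since c is the largest side.
So 327 ≤ c ≤ 489. For each c, b runs from ⌈(980 − c)/2⌉ up to c (then a = 980 − b − c satisfies 1 ≤ a ≤ b automatically), giving c − ⌈(980 − c)/2⌉ + 1 choices.
Summing over c: 1 + 3 + 4 + 6 + … + 243 + 244  (163 terms, c = 327, …, 489) = 20008
Check (closed form: nearest integer to p²/48 for even p, (p+3)²/48 for odd p): 980²/48 = 960400/48 ≈ 20008.33 → 20008

20008 triangles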